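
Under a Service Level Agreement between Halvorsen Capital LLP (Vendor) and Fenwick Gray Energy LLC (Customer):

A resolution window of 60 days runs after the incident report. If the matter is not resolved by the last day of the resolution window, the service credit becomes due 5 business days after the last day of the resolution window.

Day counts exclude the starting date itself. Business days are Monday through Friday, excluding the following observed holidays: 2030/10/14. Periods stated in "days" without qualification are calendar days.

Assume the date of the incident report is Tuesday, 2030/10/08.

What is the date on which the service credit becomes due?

2030/12/13

The last day of the resolution window: 60 calendar days after 2030/10/08 is 2030/12/07.
The date on which the service credit becomes due: counting 5 business days from Saturday, 2030/12/07 (Dec 9, Dec 10, Dec 11, Dec 12, Dec 13, skipping weekends) reaches Friday, 2030/12/13.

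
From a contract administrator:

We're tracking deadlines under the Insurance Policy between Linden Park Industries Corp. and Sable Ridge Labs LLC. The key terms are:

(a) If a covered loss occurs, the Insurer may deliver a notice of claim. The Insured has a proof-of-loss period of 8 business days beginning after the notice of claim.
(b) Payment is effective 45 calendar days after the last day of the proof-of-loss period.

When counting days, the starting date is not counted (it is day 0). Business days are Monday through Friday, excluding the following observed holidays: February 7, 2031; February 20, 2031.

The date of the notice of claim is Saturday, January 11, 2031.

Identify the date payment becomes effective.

March 8, 2031

The last day of the proof-of-loss period: 8 business days after Saturday, January 11, 2031, skipping weekends — Jan 13, Jan 14, Jan 15, Jan 16, Jan 17, Jan 20, Jan 21, Jan 22 — lands on Wednesday, January 22, 2031.
The date payment becomes effective: January 22, 2031 + 45 days = March 8, 2031.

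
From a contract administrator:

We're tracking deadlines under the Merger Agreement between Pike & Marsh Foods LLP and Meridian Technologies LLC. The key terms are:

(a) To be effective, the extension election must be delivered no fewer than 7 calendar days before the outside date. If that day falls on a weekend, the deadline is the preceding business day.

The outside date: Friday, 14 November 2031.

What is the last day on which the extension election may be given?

7 November 2031

14 November 2031 minus 7 days is 7 November 2031. That is a Friday, so no adjustment is needed.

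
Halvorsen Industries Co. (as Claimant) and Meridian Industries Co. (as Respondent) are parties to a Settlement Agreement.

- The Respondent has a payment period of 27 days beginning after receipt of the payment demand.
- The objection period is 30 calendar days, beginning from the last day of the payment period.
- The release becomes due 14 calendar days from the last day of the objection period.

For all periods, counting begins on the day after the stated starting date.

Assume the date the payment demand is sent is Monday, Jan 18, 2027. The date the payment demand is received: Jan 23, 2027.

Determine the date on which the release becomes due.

Apr 4, 2027

The last day of the payment period: 27 calendar days after Jan 23, 2027 is Feb 19, 2027.
The last day of the objection period: Feb 19, 2027 + 30 days = Mar 21, 2027.
The date on which the release becomes due: 14 calendar days after Mar 21, 2027 is Apr 4, 2027.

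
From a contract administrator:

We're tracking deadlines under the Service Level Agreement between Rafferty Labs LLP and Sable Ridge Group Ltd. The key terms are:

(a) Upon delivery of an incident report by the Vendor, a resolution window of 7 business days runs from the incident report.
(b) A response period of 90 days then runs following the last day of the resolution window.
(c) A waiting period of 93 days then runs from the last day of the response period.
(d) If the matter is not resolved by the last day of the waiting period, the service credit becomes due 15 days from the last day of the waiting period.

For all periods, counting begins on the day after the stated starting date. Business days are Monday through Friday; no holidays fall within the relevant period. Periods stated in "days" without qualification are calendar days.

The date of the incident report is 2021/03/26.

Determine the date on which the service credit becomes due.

2021/10/21

From Friday, 2021/03/26, 7 business days (Mar 29, Mar 30, Mar 31, Apr 1, Apr 2, Apr 5, Apr 6, skipping weekends) brings us to Tuesday, 2021/04/06, which is the last day of the resolution window.
Adding 90 calendar days to 2021/04/06 gives 2021/07/05, which is the last day of the response period.
The last day of the waiting period: 2021/07/05 + 93 days = 2021/10/06.
The date on which the service credit becomes due: 2021/10/06 + 15 days = 2021/10/21.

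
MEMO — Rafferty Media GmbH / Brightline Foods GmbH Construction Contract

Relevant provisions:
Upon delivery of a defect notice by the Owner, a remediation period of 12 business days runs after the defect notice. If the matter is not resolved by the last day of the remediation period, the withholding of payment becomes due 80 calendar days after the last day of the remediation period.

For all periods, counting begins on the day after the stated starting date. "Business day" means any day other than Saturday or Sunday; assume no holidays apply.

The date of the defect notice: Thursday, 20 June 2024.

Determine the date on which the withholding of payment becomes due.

From Thursday, 20 June 2024, 12 business days (Jun 21, Jun 24, Jun 25, Jun 26, …, Jul 4, Jul 5, Jul 8, skipping weekends) brings us to Monday, 8 July 2024, which is the last day of the remediation period.
The date on which the withholding of payment becomes due: 80 calendar days after 8 July 2024 is 26 September 2024.

26 September 2024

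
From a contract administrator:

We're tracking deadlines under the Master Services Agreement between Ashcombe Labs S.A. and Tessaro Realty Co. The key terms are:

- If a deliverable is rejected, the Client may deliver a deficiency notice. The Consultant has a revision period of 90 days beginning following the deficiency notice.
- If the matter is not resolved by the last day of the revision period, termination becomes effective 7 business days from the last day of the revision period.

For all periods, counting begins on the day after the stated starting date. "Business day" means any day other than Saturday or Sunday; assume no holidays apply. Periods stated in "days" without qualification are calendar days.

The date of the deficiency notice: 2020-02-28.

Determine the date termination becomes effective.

2020-06-08

Adding 90 calendar days to 2020-02-28 gives 2020-05-28, which is the last day of the revision period.
From Thursday, 2020-05-28, 7 business days (May 29, Jun 1, Jun 2, Jun 3, Jun 4, Jun 5, Jun 8, skipping weekends) brings us to Monday, 2020-06-08, which is the date termination becomes effective.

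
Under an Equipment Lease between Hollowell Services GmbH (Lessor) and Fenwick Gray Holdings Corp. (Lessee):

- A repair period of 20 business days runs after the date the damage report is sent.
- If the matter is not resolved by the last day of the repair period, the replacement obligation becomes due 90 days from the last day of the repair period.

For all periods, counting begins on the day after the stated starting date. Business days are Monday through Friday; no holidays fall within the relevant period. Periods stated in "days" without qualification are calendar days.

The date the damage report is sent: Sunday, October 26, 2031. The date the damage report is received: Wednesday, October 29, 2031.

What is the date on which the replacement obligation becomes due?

February 19, 2032

The last day of the repair period: counting 20 business days from Sunday, October 26, 2031 (Oct 27, Oct 28, Oct 29, Oct 30, …, Nov 19, Nov 20, Nov 21, skipping weekends) reaches Friday, November 21, 2031.
The date on which the replacement obligation becomes due: November 21, 2031 + 90 days = February 19, 2032.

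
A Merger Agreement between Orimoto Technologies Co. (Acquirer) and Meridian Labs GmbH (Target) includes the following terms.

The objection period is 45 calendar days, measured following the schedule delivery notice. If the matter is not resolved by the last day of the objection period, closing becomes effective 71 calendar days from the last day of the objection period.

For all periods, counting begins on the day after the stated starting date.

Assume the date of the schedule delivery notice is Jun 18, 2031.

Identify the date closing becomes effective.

Oct 12, 2031

Adding 45 calendar days to Jun 18, 2031 gives Aug 2, 2031, which is the last day of the objection period.
Adding 71 calendar days to Aug 2, 2031 gives Oct 12, 2031, which is the date closing becomes effective.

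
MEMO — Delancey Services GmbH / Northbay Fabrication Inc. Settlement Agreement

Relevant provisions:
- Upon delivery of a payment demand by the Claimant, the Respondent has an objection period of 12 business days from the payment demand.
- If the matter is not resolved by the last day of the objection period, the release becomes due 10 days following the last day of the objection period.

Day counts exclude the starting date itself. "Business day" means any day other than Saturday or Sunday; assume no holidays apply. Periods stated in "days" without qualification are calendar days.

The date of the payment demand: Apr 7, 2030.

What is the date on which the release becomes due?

The last day of the objection period: counting 12 business days from Sunday, Apr 7, 2030 (Apr 8, Apr 9, Apr 10, Apr 11, …, Apr 19, Apr 22, Apr 23, skipping weekends) reaches Tuesday, Apr 23, 2030.
The date on which the release becomes due: 10 calendar days after Apr 23, 2030 is May 3, 2030.

May 3, 2030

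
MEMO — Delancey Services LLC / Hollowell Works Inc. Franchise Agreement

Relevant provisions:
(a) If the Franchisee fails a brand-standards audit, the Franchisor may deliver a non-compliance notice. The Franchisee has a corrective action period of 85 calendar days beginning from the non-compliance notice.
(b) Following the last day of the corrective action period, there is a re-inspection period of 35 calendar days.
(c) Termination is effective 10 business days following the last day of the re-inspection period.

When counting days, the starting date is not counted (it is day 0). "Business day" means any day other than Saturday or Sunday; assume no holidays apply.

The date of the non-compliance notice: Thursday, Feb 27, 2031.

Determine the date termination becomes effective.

Jul 11, 2031

The last day of the corrective action period: 85 calendar days after Feb 27, 2031 is May 23, 2031.
Adding 35 calendar days to May 23, 2031 gives Jun 27, 2031, which is the last day of the re-inspection period.
The date termination becomes effective: counting 10 business days from Friday, Jun 27, 2031 (Jun 30, Jul 1, Jul 2, Jul 3, Jul 4, Jul 7, Jul 8, Jul 9, Jul 10, Jul 11, skipping weekends) reaches Friday, Jul 11, 2031.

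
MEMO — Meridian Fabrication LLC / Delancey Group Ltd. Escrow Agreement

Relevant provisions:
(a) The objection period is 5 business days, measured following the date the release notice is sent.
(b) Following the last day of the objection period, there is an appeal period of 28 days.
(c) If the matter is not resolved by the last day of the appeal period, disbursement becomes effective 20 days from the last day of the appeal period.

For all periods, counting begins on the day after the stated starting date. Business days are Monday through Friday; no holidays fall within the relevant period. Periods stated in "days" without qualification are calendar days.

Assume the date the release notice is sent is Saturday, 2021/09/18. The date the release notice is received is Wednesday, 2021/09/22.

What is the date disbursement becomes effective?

2021/11/11

The last day of the objection period: counting 5 business days from Saturday, 2021/09/18 (Sep 20, Sep 21, Sep 22, Sep 23, Sep 24, skipping weekends) reaches Friday, 2021/09/24.
Adding 28 calendar days to 2021/09/24 gives 2021/10/22, which is the last day of the appeal period.
The date disbursement becomes effective: 2021/10/22 + 20 days = 2021/11/11.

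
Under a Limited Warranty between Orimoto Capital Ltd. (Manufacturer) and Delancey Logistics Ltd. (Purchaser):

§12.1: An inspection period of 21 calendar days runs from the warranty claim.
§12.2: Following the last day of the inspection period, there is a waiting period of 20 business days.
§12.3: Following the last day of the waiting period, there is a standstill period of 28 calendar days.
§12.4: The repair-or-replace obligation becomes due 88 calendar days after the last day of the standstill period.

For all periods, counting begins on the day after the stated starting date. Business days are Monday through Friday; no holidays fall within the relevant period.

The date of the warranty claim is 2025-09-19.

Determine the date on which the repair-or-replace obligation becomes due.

2026-03-03

The last day of the inspection period: 2025-09-19 + 21 days = 2025-10-10.
The last day of the waiting period: 20 business days after Friday, 2025-10-10, skipping weekends — Oct 13, Oct 14, Oct 15, Oct 16, …, Nov 5, Nov 6, Nov 7 — lands on Friday, 2025-11-07.
The last day of the standstill period: 28 calendar days after 2025-11-07 is 2025-12-05.
The date on which the repair-or-replace obligation becomes due: 2025-12-05 + 88 days = 2026-03-03.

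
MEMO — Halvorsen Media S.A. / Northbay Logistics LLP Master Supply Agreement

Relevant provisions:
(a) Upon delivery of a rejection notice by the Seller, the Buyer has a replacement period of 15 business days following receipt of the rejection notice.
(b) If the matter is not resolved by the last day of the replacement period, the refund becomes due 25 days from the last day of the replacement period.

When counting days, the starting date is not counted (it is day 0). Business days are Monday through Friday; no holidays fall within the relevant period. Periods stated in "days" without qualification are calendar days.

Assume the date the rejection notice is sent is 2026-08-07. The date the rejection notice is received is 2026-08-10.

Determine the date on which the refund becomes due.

From Monday, 2026-08-10, 15 business days (Aug 11, Aug 12, Aug 13, Aug 14, …, Aug 27, Aug 28, Aug 31, skipping weekends) brings us to Monday, 2026-08-31, which is the last day of the replacement period.
The date on which the refund becomes due: 25 calendar days after 2026-08-31 is 2026-09-25.

2026-09-25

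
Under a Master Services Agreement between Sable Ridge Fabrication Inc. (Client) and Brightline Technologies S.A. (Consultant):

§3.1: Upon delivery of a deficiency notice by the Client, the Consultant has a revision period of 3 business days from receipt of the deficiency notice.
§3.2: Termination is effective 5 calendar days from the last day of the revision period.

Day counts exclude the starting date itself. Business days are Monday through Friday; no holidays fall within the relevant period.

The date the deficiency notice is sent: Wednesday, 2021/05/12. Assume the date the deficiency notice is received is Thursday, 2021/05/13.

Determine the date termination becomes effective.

The last day of the revision period: 3 business days after Thursday, 2021/05/13, skipping weekends — May 14, May 17, May 18 — lands on Tuesday, 2021/05/18.
The date termination becomes effective: 2021/05/18 + 5 days = 2021/05/23.

2021/05/23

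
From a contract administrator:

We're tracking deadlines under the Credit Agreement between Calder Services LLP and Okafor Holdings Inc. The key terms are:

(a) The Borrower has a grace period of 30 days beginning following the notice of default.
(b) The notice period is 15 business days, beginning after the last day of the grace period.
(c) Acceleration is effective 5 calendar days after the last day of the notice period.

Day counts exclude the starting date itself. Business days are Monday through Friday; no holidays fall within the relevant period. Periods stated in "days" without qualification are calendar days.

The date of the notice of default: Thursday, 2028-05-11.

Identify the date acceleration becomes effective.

The last day of the grace period: 2028-05-11 + 30 days = 2028-06-10.
The last day of the notice period: counting 15 business days from Saturday, 2028-06-10 (Jun 12, Jun 13, Jun 14, Jun 15, …, Jun 28, Jun 29, Jun 30, skipping weekends) reaches Friday, 2028-06-30.
Adding 5 calendar days to 2028-06-30 gives 2028-07-05, which is the date acceleration becomes effective.

2028-07-05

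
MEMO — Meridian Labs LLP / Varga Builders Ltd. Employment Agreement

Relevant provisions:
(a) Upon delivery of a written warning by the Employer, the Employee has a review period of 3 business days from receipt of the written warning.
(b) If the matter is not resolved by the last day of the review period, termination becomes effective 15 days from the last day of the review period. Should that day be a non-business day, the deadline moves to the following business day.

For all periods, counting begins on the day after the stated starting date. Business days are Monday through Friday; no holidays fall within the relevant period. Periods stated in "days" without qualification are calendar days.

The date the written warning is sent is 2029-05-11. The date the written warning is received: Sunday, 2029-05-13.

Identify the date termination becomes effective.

From Sunday, 2029-05-13, 3 business days (May 14, May 15, May 16, skipping weekends) brings us to Wednesday, 2029-05-16, which is the last day of the review period.
The date termination becomes effective: 2029-05-16 + 15 days = 2029-05-31. 2029-05-31 is a Thursday, so no roll-forward applies.

2029-05-31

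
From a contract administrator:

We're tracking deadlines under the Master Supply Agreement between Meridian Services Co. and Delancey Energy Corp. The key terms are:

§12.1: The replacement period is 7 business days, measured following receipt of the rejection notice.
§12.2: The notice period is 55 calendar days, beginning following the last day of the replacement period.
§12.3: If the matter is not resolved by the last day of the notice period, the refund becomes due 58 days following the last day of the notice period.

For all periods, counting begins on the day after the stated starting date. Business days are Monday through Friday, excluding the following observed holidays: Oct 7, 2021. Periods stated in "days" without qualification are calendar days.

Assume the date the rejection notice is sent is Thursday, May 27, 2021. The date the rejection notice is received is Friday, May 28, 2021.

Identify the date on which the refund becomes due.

Sep 29, 2021

From Friday, May 28, 2021, 7 business days (May 31, Jun 1, Jun 2, Jun 3, Jun 4, Jun 7, Jun 8, skipping weekends) brings us to Tuesday, Jun 8, 2021, which is the last day of the replacement period.
The last day of the notice period: 55 calendar days after Jun 8, 2021 is Aug 2, 2021.
Adding 58 calendar days to Aug 2, 2021 gives Sep 29, 2021, which is the date on which the refund becomes due.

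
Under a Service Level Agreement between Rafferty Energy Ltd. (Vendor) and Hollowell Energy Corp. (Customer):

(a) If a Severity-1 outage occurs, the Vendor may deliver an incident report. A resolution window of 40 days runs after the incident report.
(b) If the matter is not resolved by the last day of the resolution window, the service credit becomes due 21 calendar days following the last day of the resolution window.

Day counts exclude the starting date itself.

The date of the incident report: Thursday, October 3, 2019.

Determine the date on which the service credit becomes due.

December 3, 2019

The last day of the resolution window: 40 calendar days after October 3, 2019 is November 12, 2019.
Adding 21 calendar days to November 12, 2019 gives December 3, 2019, which is the date on which the service credit becomes due.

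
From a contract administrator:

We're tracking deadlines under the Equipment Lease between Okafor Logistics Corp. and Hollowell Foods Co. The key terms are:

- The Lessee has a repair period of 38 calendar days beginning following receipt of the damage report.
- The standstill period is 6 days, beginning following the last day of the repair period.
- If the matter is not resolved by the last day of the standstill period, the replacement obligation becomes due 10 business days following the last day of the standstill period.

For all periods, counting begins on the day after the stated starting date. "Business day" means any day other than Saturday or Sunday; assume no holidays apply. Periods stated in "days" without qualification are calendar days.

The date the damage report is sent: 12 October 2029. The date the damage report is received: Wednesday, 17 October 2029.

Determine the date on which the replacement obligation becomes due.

Adding 38 calendar days to 17 October 2029 gives 24 November 2029, which is the last day of the repair period.
Adding 6 calendar days to 24 November 2029 gives 30 November 2029, which is the last day of the standstill period.
The date on which the replacement obligation becomes due: counting 10 business days from Friday, 30 November 2029 (Dec 3, Dec 4, Dec 5, Dec 6, Dec 7, Dec 10, Dec 11, Dec 12, Dec 13, Dec 14, skipping weekends) reaches Friday, 14 December 2029.

14 December 2029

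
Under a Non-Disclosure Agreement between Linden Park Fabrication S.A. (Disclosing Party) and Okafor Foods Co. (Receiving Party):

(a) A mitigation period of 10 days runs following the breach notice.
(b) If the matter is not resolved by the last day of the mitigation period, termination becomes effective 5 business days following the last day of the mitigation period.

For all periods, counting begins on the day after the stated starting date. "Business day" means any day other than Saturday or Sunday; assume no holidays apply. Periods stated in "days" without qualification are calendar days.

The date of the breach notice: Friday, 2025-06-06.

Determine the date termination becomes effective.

The last day of the mitigation period: 10 calendar days after 2025-06-06 is 2025-06-16.
From Monday, 2025-06-16, 5 business days (Jun 17, Jun 18, Jun 19, Jun 20, Jun 23, skipping weekends) brings us to Monday, 2025-06-23, which is the date termination becomes effective.

2025-06-23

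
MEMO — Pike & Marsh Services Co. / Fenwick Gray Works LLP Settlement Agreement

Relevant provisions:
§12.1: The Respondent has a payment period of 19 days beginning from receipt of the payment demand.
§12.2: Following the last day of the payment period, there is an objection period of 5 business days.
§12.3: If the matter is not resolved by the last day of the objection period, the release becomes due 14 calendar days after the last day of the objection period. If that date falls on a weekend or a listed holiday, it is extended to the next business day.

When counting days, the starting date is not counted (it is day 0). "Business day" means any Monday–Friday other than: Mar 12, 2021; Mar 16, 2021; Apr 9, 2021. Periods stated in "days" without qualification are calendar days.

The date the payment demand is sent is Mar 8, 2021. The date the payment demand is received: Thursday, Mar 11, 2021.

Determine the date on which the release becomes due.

The last day of the payment period: 19 calendar days after Mar 11, 2021 is Mar 30, 2021.
From Tuesday, Mar 30, 2021, 5 business days (Mar 31, Apr 1, Apr 2, Apr 5, Apr 6, skipping weekends) brings us to Tuesday, Apr 6, 2021, which is the last day of the objection period.
The date on which the release becomes due: Apr 6, 2021 + 14 days = Apr 20, 2021. Apr 20, 2021 is a Tuesday and is not a listed holiday, so no roll-forward applies.

Apr 20, 2021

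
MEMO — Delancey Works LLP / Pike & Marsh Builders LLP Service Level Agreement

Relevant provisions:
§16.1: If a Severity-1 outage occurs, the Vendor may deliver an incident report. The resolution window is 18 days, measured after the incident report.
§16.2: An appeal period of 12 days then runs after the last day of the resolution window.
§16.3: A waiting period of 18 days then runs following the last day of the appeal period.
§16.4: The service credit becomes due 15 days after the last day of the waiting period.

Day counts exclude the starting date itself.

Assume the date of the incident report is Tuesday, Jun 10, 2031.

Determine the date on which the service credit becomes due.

The last day of the resolution window: 18 calendar days after Jun 10, 2031 is Jun 28, 2031.
The last day of the appeal period: 12 calendar days after Jun 28, 2031 is Jul 10, 2031.
The last day of the waiting period: 18 calendar days after Jul 10, 2031 is Jul 28, 2031.
The date on which the service credit becomes due: Jul 28, 2031 + 15 days = Aug 12, 2031.

Aug 12, 2031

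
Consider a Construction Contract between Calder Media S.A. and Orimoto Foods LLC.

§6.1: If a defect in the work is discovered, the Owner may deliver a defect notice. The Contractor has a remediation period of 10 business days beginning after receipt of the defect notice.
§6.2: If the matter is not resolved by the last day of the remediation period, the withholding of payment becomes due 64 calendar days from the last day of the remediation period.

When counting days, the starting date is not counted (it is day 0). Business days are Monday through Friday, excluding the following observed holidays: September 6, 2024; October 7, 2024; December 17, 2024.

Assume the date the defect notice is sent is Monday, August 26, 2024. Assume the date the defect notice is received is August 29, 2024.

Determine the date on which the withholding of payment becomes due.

November 16, 2024

The last day of the remediation period: counting 10 business days from Thursday, August 29, 2024 (Aug 30, Sep 2, Sep 3, Sep 4, Sep 5, Sep 9, Sep 10, Sep 11, Sep 12, Sep 13, skipping weekends and the listed holiday on Sep 6) reaches Friday, September 13, 2024.
The date on which the withholding of payment becomes due: September 13, 2024 + 64 days = November 16, 2024.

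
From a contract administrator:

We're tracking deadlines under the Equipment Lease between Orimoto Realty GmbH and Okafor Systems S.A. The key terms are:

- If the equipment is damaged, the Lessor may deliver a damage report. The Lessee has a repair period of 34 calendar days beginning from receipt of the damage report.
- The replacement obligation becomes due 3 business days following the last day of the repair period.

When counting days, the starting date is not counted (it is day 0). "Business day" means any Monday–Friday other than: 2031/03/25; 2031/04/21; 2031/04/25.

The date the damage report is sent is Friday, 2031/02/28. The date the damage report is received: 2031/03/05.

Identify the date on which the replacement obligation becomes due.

The last day of the repair period: 2031/03/05 + 34 days = 2031/04/08.
From Tuesday, 2031/04/08, 3 business days (Apr 9, Apr 10, Apr 11, skipping weekends) brings us to Friday, 2031/04/11, which is the date on which the replacement obligation becomes due.

2031/04/11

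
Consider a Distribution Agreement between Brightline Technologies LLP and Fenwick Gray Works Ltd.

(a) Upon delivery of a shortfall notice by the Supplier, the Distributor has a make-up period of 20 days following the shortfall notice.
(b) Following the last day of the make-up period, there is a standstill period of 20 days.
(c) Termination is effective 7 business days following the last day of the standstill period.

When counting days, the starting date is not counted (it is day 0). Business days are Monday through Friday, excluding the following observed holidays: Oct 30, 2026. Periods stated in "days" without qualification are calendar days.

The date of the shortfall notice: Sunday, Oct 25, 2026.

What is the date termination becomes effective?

Dec 15, 2026

The last day of the make-up period: 20 calendar days after Oct 25, 2026 is Nov 14, 2026.
The last day of the standstill period: 20 calendar days after Nov 14, 2026 is Dec 4, 2026.
The date termination becomes effective: 7 business days after Friday, Dec 4, 2026, skipping weekends — Dec 7, Dec 8, Dec 9, Dec 10, Dec 11, Dec 14, Dec 15 — lands on Tuesday, Dec 15, 2026.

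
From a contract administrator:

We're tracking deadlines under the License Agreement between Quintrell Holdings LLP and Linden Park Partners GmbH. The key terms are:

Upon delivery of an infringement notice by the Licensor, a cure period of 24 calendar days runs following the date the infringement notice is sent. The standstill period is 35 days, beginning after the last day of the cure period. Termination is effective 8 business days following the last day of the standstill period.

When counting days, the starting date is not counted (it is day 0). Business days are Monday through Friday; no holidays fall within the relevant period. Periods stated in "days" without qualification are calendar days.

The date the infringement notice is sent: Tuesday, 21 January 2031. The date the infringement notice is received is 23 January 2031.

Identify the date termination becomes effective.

2 April 2031

Adding 24 calendar days to 21 January 2031 gives 14 February 2031, which is the last day of the cure period.
Adding 35 calendar days to 14 February 2031 gives 21 March 2031, which is the last day of the standstill period.
The date termination becomes effective: 8 business days after Friday, 21 March 2031, skipping weekends — Mar 24, Mar 25, Mar 26, Mar 27, Mar 28, Mar 31, Apr 1, Apr 2 — lands on Wednesday, 2 April 2031.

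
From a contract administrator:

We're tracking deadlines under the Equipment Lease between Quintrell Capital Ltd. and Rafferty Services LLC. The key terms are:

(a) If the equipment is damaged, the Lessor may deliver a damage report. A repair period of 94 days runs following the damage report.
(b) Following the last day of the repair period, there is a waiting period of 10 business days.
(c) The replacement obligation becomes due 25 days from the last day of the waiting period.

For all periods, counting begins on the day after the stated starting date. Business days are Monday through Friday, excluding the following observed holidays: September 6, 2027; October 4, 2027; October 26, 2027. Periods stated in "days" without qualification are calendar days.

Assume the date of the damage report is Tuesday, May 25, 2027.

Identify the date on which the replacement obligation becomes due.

October 8, 2027

Adding 94 calendar days to May 25, 2027 gives August 27, 2027, which is the last day of the repair period.
The last day of the waiting period: 10 business days after Friday, August 27, 2027, skipping weekends and the listed holiday on Sep 6 — Aug 30, Aug 31, Sep 1, Sep 2, Sep 3, Sep 7, Sep 8, Sep 9, Sep 10, Sep 13 — lands on Monday, September 13, 2027.
Adding 25 calendar days to September 13, 2027 gives October 8, 2027, which is the date on which the replacement obligation becomes due.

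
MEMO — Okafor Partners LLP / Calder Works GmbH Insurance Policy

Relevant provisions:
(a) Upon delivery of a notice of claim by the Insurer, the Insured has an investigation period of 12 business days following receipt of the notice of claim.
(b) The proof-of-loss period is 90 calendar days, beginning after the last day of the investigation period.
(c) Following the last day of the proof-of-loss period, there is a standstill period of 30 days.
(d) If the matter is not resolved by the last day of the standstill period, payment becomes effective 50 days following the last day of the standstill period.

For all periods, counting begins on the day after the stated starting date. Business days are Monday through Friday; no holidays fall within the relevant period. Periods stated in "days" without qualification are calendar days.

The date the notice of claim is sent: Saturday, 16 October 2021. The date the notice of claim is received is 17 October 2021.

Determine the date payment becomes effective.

21 April 2022

The last day of the investigation period: 12 business days after Sunday, 17 October 2021, skipping weekends — Oct 18, Oct 19, Oct 20, Oct 21, …, Oct 29, Nov 1, Nov 2 — lands on Tuesday, 2 November 2021.
Adding 90 calendar days to 2 November 2021 gives 31 January 2022, which is the last day of the proof-of-loss period.
The last day of the standstill period: 31 January 2022 + 30 days = 2 March 2022.
The date payment becomes effective: 2 March 2022 + 50 days = 21 April 2022.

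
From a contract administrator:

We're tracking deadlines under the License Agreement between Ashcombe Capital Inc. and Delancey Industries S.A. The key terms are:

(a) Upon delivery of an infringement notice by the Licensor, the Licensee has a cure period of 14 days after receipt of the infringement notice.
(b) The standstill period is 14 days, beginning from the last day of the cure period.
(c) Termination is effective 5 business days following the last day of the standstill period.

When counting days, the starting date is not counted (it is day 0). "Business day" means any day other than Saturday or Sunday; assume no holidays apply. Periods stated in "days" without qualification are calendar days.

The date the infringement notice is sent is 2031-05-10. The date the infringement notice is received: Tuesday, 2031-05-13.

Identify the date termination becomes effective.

The last day of the cure period: 14 calendar days after 2031-05-13 is 2031-05-27.
The last day of the standstill period: 14 calendar days after 2031-05-27 is 2031-06-10.
The date termination becomes effective: 5 business days after Tuesday, 2031-06-10, skipping weekends — Jun 11, Jun 12, Jun 13, Jun 16, Jun 17 — lands on Tuesday, 2031-06-17.

2031-06-17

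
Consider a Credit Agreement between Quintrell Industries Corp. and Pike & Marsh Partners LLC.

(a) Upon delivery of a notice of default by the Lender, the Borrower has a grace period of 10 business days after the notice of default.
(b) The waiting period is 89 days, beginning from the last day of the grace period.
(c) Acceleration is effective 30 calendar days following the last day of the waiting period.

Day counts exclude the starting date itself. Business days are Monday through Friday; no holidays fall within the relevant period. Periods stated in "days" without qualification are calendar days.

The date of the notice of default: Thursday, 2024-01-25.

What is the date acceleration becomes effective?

The last day of the grace period: counting 10 business days from Thursday, 2024-01-25 (Jan 26, Jan 29, Jan 30, Jan 31, Feb 1, Feb 2, Feb 5, Feb 6, Feb 7, Feb 8, skipping weekends) reaches Thursday, 2024-02-08.
The last day of the waiting period: 89 calendar days after 2024-02-08 is 2024-05-07.
Adding 30 calendar days to 2024-05-07 gives 2024-06-06, which is the date acceleration becomes effective.

2024-06-06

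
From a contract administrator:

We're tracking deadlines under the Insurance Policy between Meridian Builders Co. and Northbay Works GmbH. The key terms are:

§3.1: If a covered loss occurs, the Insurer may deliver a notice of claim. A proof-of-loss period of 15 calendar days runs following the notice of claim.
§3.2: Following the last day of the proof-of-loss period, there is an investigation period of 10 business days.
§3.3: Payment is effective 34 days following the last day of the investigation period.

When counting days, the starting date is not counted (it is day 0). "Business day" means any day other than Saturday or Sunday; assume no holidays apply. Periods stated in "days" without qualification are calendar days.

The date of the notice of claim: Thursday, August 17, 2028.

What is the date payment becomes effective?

October 19, 2028

The last day of the proof-of-loss period: 15 calendar days after August 17, 2028 is September 1, 2028.
From Friday, September 1, 2028, 10 business days (Sep 4, Sep 5, Sep 6, Sep 7, Sep 8, Sep 11, Sep 12, Sep 13, Sep 14, Sep 15, skipping weekends) brings us to Friday, September 15, 2028, which is the last day of the investigation period.
Adding 34 calendar days to September 15, 2028 gives October 19, 2028, which is the date payment becomes effective.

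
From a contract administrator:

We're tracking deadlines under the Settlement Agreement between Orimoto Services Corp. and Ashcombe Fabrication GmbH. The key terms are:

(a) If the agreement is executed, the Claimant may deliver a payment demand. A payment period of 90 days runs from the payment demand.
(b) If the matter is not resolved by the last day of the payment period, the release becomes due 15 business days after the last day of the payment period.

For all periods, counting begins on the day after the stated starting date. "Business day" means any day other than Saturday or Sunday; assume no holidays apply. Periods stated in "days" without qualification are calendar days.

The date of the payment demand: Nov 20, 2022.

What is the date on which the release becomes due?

The last day of the payment period: 90 calendar days after Nov 20, 2022 is Feb 18, 2023.
The date on which the release becomes due: counting 15 business days from Saturday, Feb 18, 2023 (Feb 20, Feb 21, Feb 22, Feb 23, …, Mar 8, Mar 9, Mar 10, skipping weekends) reaches Friday, Mar 10, 2023.

Mar 10, 2023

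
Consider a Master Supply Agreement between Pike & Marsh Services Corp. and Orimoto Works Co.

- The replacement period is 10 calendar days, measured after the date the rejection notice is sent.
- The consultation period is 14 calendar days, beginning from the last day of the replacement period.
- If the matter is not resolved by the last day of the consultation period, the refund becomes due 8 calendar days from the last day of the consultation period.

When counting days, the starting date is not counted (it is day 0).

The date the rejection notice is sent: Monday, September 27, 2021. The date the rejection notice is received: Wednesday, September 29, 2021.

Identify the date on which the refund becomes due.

October 29, 2021

Adding 10 calendar days to September 27, 2021 gives October 7, 2021, which is the last day of the replacement period.
Adding 14 calendar days to October 7, 2021 gives October 21, 2021, which is the last day of the consultation period.
The date on which the refund becomes due: October 21, 2021 + 8 days = October 29, 2021.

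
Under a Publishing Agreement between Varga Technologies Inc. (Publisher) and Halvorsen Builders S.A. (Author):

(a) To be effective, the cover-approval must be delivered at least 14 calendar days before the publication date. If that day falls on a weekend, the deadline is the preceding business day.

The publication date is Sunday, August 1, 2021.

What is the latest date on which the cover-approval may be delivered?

Counting back 14 calendar days from August 1, 2021 gives July 18, 2021. That is a Sunday, so the deadline moves back to Friday, July 16, 2021.

July 16, 2021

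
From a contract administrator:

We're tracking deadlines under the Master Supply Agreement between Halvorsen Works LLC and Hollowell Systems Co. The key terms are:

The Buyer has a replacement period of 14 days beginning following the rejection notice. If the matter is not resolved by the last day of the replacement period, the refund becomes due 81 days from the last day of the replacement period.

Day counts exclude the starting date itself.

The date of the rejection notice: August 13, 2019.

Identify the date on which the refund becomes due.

November 16, 2019

The last day of the replacement period: 14 calendar days after August 13, 2019 is August 27, 2019.
The date on which the refund becomes due: 81 calendar days after August 27, 2019 is November 16, 2019.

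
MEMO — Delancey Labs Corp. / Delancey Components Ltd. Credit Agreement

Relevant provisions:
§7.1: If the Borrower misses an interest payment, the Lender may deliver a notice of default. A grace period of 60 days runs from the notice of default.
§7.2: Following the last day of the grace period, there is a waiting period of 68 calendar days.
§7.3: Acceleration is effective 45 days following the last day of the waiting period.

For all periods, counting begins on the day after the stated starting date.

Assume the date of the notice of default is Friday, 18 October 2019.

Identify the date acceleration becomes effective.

8 April 2020

Adding 60 calendar days to 18 October 2019 gives 17 December 2019, which is the last day of the grace period.
Adding 68 calendar days to 17 December 2019 gives 23 February 2020, which is the last day of the waiting period.
The date acceleration becomes effective: 45 calendar days after 23 February 2020 is 8 April 2020.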